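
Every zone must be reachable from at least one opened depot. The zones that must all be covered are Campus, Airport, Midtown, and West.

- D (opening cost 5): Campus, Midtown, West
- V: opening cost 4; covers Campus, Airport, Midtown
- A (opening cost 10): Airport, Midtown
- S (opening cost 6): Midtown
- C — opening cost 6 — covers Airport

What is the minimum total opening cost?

9

Choose D and V: together they cover Campus, Airport, Midtown, West — every zone.
Total opening cost: 5 + 4 = 9.
No cover costs less than 9.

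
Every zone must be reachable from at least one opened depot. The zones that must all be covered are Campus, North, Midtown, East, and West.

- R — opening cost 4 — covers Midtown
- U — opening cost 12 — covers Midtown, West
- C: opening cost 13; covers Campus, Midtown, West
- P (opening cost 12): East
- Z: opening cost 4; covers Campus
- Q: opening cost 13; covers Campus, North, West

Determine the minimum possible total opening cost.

This is a weighted set-cover instance.
The greedy cost-per-new-zone heuristic would pick R, Z, Q, and P for 33, but a cheaper cover exists.
Choose R, P, and Q: together they cover Campus, North, Midtown, East, West — every zone.
Total opening cost: 4 + 12 + 13 = 29.
No cover costs less than 29.

29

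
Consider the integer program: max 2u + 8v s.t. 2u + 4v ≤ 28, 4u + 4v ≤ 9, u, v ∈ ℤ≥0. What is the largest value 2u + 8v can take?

16

(u,v)=(0,2): 2·0+4·2=8≤28, 4·0+4·2=8≤9, objective 16.
(u,v)=(1,1): 2·1+4·1=6≤28, 4·1+4·1=8≤9, objective 10.
(u,v)=(0,1): 2·0+4·1=4≤28, 4·0+4·1=4≤9, objective 8.
No feasible integer point exceeds 16.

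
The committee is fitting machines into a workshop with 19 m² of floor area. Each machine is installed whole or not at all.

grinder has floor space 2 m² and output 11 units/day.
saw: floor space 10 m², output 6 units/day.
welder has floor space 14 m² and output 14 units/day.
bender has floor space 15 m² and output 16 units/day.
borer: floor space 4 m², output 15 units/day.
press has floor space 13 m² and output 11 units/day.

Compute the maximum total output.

Take grinder, borer, and press: floor space 2 + 4 + 13 = 19 ≤ 19, output 11 + 15 + 11 = 37.
No other feasible combination does better.

37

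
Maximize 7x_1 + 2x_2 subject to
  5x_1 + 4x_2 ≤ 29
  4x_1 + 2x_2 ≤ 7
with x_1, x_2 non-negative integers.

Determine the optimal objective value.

9

Relaxing integrality, the LP optimum is 12.25 at (x_1,x_2) = (1.75, 0), which is not an integer point.
(x_1,x_2)=(1,1): 5·1+4·1=9≤29, 4·1+2·1=6≤7, objective 9.
(x_1,x_2)=(1,0): 5·1+4·0=5≤29, 4·1+2·0=4≤7, objective 7.
(x_1,x_2)=(0,2): 5·0+4·2=8≤29, 4·0+2·2=4≤7, objective 4.
The best lattice point is (1,1), giving 9.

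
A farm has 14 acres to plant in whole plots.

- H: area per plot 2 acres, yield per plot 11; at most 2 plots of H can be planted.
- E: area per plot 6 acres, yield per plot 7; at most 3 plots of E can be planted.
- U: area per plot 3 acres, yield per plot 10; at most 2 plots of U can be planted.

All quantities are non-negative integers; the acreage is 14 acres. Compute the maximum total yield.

Take 2×H and 2×U: area 10 ≤ 14, yield 2·11 + 2·10 = 42.
H has the best ratio (11/2) and is taken to its limit of 2; remaining capacity is filled optimally with the others.

42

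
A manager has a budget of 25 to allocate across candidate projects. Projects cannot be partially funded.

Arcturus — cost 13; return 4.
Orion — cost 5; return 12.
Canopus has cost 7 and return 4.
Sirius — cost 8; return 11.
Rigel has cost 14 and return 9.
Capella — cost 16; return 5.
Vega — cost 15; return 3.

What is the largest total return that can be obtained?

27

Take Orion, Canopus, and Sirius: cost 5 + 7 + 8 = 20 ≤ 25, return 12 + 4 + 11 = 27.
No other feasible combination does better.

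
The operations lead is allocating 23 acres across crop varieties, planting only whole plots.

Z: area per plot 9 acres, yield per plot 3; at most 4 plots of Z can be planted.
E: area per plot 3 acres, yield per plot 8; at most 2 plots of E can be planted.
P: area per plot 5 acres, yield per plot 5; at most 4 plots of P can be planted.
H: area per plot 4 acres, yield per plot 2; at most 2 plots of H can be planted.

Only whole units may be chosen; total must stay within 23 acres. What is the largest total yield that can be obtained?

E has the best ratio (8/3); taking only E gives at most 2×8 = 16 (stopped by the supply cap of 2).
Mixing does better — 2×E and 3×P: area 21 ≤ 23, yield 2·8 + 3·5 = 31.

31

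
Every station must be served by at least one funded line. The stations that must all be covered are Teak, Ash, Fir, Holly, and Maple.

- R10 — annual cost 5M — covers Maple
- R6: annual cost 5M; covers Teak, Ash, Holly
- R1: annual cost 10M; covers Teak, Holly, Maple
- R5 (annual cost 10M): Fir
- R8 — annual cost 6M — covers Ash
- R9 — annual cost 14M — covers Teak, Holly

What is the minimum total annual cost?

20

Choose R10, R6, and R5: together they cover Teak, Ash, Fir, Holly, Maple — every station.
Total annual cost: 5 + 5 + 10 = 20.
No cover costs less than 20.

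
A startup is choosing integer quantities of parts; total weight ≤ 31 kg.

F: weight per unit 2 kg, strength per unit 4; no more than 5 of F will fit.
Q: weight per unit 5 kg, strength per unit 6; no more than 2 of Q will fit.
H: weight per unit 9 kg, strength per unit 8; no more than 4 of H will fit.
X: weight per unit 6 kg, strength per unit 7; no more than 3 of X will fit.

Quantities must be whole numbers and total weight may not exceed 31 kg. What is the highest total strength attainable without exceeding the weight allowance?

F has the best ratio (4/2); taking only F gives at most 5×4 = 20 (stopped by the supply cap of 5).
Mixing does better — 4×F, 1×Q, and 3×X: weight 31 ≤ 31, strength 4·4 + 1·6 + 3·7 = 43.

43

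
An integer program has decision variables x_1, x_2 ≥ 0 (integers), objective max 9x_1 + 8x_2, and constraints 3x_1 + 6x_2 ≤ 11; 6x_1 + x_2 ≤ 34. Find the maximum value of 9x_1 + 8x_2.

The continuous relaxation peaks at (3.67, 0) with value 33.00; rounding to a feasible lattice point costs some objective.
(x_1,x_2)=(3,0): 3·3+6·0=9≤11, 6·3+1·0=18≤34, objective 27.
(x_1,x_2)=(2,0): 3·2+6·0=6≤11, 6·2+1·0=12≤34, objective 18.
The best lattice point is (3,0), giving 27.

27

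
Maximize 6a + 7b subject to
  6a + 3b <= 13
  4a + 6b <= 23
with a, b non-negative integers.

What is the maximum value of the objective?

21

(a,b)=(0,3) is feasible, giving 21.
(a,b)=(1,2) is feasible, giving 20.
(a,b)=(0,2) is feasible, giving 14.
No feasible integer point exceeds 21.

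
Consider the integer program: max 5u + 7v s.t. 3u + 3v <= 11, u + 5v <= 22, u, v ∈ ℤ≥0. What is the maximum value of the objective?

Relaxing integrality, the LP optimum is 25.67 at (u,v) = (0, 3.67), which is not an integer point.
(u,v)=(0,3) is feasible, giving 21.
(u,v)=(1,2) is feasible, giving 19.
(u,v)=(0,2) is feasible, giving 14.
No feasible integer point exceeds 21.

21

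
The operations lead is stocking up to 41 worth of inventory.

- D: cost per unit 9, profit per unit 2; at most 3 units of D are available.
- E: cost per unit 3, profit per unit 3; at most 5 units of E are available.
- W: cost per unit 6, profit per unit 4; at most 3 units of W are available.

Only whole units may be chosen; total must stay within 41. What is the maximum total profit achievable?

This is a bounded integer knapsack.
E has the best ratio (3/3); taking only E gives at most 5×3 = 15 (stopped by the supply cap of 5).
Mixing does better — 5×E and 3×W: cost 33 ≤ 41, profit 5·3 + 3·4 = 27.

27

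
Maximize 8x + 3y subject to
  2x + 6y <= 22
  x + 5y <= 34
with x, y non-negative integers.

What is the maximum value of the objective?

(x,y)=(11,0): 2·11+6·0=22≤22, 1·11+5·0=11≤34, objective 88.
(x,y)=(10,0): 2·10+6·0=20≤22, 1·10+5·0=10≤34, objective 80.
Maximum is 88 at (x,y)=(11,0).

88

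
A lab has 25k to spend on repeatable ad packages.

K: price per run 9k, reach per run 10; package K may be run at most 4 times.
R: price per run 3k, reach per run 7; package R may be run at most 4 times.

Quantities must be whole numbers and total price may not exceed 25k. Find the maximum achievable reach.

38

This is a bounded integer knapsack.
R has the best ratio (7/3); taking only R gives at most 4×7 = 28 (stopped by the supply cap of 4).
Mixing does better — 1×K and 4×R: price 21 ≤ 25, reach 1·10 + 4·7 = 38.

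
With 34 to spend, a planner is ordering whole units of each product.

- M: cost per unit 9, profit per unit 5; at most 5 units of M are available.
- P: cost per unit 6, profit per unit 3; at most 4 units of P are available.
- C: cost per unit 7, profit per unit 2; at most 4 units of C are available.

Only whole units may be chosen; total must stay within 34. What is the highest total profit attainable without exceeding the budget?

18

M has the best ratio (5/9); taking only M gives at most 3×5 = 15 (stopped by the cost limit).
Mixing does better — 3×M and 1×P: cost 33 ≤ 34, profit 3·5 + 1·3 = 18.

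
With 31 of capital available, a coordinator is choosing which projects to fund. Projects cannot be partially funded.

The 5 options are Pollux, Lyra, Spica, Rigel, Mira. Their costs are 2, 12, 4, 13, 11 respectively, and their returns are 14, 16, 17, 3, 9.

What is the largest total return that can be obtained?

56

Pollux + Lyra + Spica + Mira: cost 2 + 12 + 4 + 11 = 29 ≤ 31, return 14 + 16 + 17 + 9 = 56.
Pollux + Lyra + Spica + Rigel: cost 2 + 12 + 4 + 13 = 31 ≤ 31, return 14 + 16 + 17 + 3 = 50.
Best is Pollux, Lyra, Spica, and Mira with total return 56.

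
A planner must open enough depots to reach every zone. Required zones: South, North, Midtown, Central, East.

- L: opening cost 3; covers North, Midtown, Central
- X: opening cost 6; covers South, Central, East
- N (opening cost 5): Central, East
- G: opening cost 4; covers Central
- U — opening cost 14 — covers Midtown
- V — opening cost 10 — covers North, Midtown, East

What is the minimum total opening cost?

This is an integer covering problem.
Choose L and X: together they cover South, North, Midtown, Central, East — every zone.
Total opening cost: 3 + 6 = 9.
No cover costs less than 9.

9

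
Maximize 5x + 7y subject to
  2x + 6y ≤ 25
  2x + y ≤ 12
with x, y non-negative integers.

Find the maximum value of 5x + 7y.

The continuous relaxation peaks at (4.7, 2.6) with value 41.70; rounding to a feasible lattice point costs some objective.
(x,y)=(5,2) is feasible, giving 39.
(x,y)=(3,3) is feasible, giving 36.
(x,y)=(4,2) is feasible, giving 34.
The best lattice point is (5,2), giving 39.

39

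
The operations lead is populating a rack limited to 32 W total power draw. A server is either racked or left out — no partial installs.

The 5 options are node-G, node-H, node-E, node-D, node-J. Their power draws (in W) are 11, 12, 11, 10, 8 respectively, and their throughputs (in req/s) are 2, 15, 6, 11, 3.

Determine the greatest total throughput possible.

Allowing fractional choices, the relaxed optimum would be about 31.5, but servers are indivisible.
node-H + node-D + node-J: power draw 12 + 10 + 8 = 30 ≤ 32, throughput 15 + 11 + 3 = 29.
node-H + node-D: power draw 12 + 10 = 22 ≤ 32, throughput 15 + 11 = 26.
Best is node-H, node-D, and node-J with total throughput 29.

29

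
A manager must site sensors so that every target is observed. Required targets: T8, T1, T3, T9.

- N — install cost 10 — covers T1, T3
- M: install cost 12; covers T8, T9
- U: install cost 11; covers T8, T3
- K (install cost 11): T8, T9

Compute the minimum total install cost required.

21

Choose N and K: together they cover T8, T1, T3, T9 — every target.
Total install cost: 10 + 11 = 21.
No cover costs less than 21.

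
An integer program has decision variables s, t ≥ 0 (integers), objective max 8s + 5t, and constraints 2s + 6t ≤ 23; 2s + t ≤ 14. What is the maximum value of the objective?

Relaxing integrality, the LP optimum is 57.80 at (s,t) = (6.1, 1.8), which is not an integer point.
(s,t)=(7,0) is feasible, giving 56.
(s,t)=(6,1) is feasible, giving 53.
Maximum is 56 at (s,t)=(7,0).

56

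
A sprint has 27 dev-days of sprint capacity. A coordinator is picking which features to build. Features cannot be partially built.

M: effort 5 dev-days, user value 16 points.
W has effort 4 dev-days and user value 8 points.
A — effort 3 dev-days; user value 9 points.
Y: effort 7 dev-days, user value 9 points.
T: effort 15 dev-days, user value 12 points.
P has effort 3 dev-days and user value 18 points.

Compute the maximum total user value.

Allowing fractional choices, the relaxed optimum would be about 64.0, but features are indivisible.
M + A + T + P: effort 5 + 3 + 15 + 3 = 26 ≤ 27, user value 16 + 9 + 12 + 18 = 55.
M + W + A + Y + P: effort 5 + 4 + 3 + 7 + 3 = 22 ≤ 27, user value 16 + 8 + 9 + 9 + 18 = 60.
Best is M, W, A, Y, and P with total user value 60.

60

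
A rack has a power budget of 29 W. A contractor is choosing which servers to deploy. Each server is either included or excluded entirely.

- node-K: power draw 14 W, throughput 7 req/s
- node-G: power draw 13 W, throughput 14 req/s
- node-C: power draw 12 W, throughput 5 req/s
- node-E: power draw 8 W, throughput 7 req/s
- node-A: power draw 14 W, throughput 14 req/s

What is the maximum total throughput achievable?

28

node-E + node-A: power draw 8 + 14 = 22 ≤ 29, throughput 7 + 14 = 21.
node-G + node-A: power draw 13 + 14 = 27 ≤ 29, throughput 14 + 14 = 28.
node-G + node-E: power draw 13 + 8 = 21 ≤ 29, throughput 14 + 7 = 21.
Best is node-G and node-A with total throughput 28.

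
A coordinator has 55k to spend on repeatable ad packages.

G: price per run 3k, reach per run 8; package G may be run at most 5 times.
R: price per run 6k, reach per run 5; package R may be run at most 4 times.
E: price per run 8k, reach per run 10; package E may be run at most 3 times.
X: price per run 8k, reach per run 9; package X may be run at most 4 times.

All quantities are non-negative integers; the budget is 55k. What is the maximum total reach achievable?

88

5×G, 3×E, and 2×X: price 55 ≤ 55, reach 5·8 + 3·10 + 2·9 = 88.
5×G, 2×E, and 3×X: price 55 ≤ 55, reach 5·8 + 2·10 + 3·9 = 87.
Best is 88.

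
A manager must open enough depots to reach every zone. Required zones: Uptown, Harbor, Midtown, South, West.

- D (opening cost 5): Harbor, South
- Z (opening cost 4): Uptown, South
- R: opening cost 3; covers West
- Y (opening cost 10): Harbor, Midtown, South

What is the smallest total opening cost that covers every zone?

17

Choose Z, R, and Y: together they cover Uptown, Harbor, Midtown, South, West — every zone.
Total opening cost: 4 + 3 + 10 = 17.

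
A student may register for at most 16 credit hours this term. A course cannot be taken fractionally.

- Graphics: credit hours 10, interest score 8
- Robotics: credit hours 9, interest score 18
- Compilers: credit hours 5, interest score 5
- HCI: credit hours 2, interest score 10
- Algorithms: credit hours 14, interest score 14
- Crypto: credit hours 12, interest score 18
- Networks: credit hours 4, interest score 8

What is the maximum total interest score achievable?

Allowing fractional choices, the relaxed optimum would be about 37.5, but courses are indivisible.
Robotics + Compilers + HCI: credit hours 9 + 5 + 2 = 16 ≤ 16, interest score 18 + 5 + 10 = 33.
Robotics + HCI + Networks: credit hours 9 + 2 + 4 = 15 ≤ 16, interest score 18 + 10 + 8 = 36.
Robotics + HCI: credit hours 9 + 2 = 11 ≤ 16, interest score 18 + 10 = 28.
Best is Robotics, HCI, and Networks with total interest score 36.

36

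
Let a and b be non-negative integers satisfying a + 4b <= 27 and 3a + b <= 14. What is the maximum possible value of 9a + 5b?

(a,b)=(3,5): 1·3+4·5=23≤27, 3·3+1·5=14≤14, objective 52.
(a,b)=(2,6): 1·2+4·6=26≤27, 3·2+1·6=12≤14, objective 48.
(a,b)=(3,4): 1·3+4·4=19≤27, 3·3+1·4=13≤14, objective 47.
Maximum is 52 at (a,b)=(3,5).

52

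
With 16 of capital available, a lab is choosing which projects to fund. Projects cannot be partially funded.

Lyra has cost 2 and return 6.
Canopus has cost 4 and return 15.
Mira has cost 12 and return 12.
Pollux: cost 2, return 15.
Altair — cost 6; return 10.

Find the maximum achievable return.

46

Allowing fractional choices, the relaxed optimum would be about 48.0, but projects are indivisible.
Lyra + Canopus + Pollux + Altair: cost 2 + 4 + 2 + 6 = 14 ≤ 16, return 6 + 15 + 15 + 10 = 46.
Lyra + Canopus + Pollux: cost 2 + 4 + 2 = 8 ≤ 16, return 6 + 15 + 15 = 36.
Canopus + Pollux + Altair: cost 4 + 2 + 6 = 12 ≤ 16, return 15 + 15 + 10 = 40.
Best is Lyra, Canopus, Pollux, and Altair with total return 46.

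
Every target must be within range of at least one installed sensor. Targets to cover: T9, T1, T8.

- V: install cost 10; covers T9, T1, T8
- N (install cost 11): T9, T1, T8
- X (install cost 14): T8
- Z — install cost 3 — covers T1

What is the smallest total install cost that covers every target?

10

V alone covers T9, T1, T8 — every target.
Total install cost: 10.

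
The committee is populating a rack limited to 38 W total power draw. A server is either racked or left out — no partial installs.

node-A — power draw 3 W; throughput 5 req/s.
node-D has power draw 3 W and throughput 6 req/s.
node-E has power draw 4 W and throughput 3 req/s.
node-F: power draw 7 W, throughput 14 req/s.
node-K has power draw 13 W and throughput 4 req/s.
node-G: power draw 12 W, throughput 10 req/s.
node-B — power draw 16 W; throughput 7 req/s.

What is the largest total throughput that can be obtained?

This is a 0-1 knapsack instance.
Allowing fractional choices, the relaxed optimum would be about 41.9, but servers are indivisible.
node-A + node-D + node-F + node-K + node-G: power draw 3 + 3 + 7 + 13 + 12 = 38 ≤ 38, throughput 5 + 6 + 14 + 4 + 10 = 39.
node-A + node-D + node-E + node-F + node-G: power draw 3 + 3 + 4 + 7 + 12 = 29 ≤ 38, throughput 5 + 6 + 3 + 14 + 10 = 38.
Best is node-A, node-D, node-F, node-K, and node-G with total throughput 39.

39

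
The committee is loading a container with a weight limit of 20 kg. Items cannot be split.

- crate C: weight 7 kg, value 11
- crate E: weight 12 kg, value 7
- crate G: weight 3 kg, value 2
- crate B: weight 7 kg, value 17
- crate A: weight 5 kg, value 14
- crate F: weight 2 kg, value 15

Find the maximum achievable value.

48

Treat it as a binary knapsack problem.
Allowing fractional choices, the relaxed optimum would be about 55.4, but items are indivisible.
crate C + crate G + crate B + crate F: weight 7 + 3 + 7 + 2 = 19 ≤ 20, value 11 + 2 + 17 + 15 = 45.
crate B + crate A + crate F: weight 7 + 5 + 2 = 14 ≤ 20, value 17 + 14 + 15 = 46.
crate G + crate B + crate A + crate F: weight 3 + 7 + 5 + 2 = 17 ≤ 20, value 2 + 17 + 14 + 15 = 48.
Best is crate G, crate B, crate A, and crate F with total value 48.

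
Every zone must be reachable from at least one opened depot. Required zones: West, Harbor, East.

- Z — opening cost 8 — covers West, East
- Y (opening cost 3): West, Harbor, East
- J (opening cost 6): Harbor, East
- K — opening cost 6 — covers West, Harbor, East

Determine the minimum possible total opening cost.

3

Y alone covers West, Harbor, East — every zone.
Total opening cost: 3.
No cover costs less than 3.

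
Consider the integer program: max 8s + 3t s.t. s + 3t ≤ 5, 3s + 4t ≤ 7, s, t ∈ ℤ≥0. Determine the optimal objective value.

The continuous relaxation peaks at (2.33, 0) with value 18.67; rounding to a feasible lattice point costs some objective.
(s,t)=(2,0): 1·2+3·0=2≤5, 3·2+4·0=6≤7, objective 16.
(s,t)=(1,1): 1·1+3·1=4≤5, 3·1+4·1=7≤7, objective 11.
(s,t)=(1,0): 1·1+3·0=1≤5, 3·1+4·0=3≤7, objective 8.
Maximum is 16 at (s,t)=(2,0).

16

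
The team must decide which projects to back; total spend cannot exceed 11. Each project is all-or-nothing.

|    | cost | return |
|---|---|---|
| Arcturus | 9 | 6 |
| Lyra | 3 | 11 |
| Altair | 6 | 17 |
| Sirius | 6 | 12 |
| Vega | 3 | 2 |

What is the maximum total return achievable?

28

Take Lyra and Altair: cost 3 + 6 = 9 ≤ 11, return 11 + 17 = 28.
No other feasible combination does better.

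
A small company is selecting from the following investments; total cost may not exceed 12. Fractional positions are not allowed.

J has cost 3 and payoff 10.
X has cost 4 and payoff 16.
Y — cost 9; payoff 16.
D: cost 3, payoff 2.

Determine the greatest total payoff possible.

28

This is a 0-1 knapsack instance.
Allowing fractional choices, the relaxed optimum would be about 34.9, but investments are indivisible.
J + X + D: cost 3 + 4 + 3 = 10 ≤ 12, payoff 10 + 16 + 2 = 28.
J + X: cost 3 + 4 = 7 ≤ 12, payoff 10 + 16 = 26.
Best is J, X, and D with total payoff 28.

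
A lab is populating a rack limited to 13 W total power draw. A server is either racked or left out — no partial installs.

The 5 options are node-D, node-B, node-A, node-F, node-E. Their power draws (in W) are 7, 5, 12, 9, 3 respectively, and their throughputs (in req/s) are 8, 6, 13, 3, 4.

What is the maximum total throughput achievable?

14

node-D + node-E: power draw 7 + 3 = 10 ≤ 13, throughput 8 + 4 = 12.
node-D + node-B: power draw 7 + 5 = 12 ≤ 13, throughput 8 + 6 = 14.
node-A: power draw 12 ≤ 13, throughput 13.
Best is node-D and node-B with total throughput 14.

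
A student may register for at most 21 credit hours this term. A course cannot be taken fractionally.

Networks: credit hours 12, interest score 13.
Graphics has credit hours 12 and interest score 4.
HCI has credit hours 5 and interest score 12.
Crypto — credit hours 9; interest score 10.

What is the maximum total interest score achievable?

25

Take Networks and HCI: credit hours 12 + 5 = 17 ≤ 21, interest score 13 + 12 = 25.
No other feasible combination does better.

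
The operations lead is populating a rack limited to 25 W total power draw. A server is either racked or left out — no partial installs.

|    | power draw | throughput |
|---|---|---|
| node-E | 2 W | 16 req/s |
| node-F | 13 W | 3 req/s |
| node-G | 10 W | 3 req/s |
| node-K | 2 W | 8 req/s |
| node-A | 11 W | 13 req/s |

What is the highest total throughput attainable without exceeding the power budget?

40

node-E + node-G + node-K + node-A: power draw 2 + 10 + 2 + 11 = 25 ≤ 25, throughput 16 + 3 + 8 + 13 = 40.
node-E + node-K + node-A: power draw 2 + 2 + 11 = 15 ≤ 25, throughput 16 + 8 + 13 = 37.
Best is node-E, node-G, node-K, and node-A with total throughput 40.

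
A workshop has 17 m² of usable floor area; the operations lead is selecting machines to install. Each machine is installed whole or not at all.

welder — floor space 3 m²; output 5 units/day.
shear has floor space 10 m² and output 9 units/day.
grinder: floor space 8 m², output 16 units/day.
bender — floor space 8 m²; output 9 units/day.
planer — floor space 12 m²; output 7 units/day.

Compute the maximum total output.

Take grinder and bender: floor space 8 + 8 = 16 ≤ 17, output 16 + 9 = 25.
No other feasible combination does better.

25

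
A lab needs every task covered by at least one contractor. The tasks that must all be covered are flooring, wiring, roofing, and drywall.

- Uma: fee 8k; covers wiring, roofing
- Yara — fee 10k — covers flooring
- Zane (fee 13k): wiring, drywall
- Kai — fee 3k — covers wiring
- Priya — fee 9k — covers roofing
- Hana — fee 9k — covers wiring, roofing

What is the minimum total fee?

31

Choose Uma, Yara, and Zane: together they cover flooring, wiring, roofing, drywall — every task.
Total fee: 8 + 10 + 13 = 31.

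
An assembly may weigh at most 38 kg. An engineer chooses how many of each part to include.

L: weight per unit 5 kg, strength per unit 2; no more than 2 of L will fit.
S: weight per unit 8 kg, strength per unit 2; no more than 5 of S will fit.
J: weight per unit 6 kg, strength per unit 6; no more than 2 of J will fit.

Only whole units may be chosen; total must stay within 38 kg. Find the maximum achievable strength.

20

J has the best ratio (6/6); taking only J gives at most 2×6 = 12 (stopped by the supply cap of 2).
Mixing does better — 2×L, 2×S, and 2×J: weight 38 ≤ 38, strength 2·2 + 2·2 + 2·6 = 20.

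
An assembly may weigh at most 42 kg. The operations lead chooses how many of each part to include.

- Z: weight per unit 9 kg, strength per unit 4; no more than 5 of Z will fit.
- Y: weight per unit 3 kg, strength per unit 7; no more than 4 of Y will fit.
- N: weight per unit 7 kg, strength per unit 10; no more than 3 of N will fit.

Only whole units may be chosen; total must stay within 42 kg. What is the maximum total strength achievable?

62

This is a bounded integer knapsack.
Y has the best ratio (7/3); taking only Y gives at most 4×7 = 28 (stopped by the supply cap of 4).
Mixing does better — 1×Z, 4×Y, and 3×N: weight 42 ≤ 42, strength 1·4 + 4·7 + 3·10 = 62.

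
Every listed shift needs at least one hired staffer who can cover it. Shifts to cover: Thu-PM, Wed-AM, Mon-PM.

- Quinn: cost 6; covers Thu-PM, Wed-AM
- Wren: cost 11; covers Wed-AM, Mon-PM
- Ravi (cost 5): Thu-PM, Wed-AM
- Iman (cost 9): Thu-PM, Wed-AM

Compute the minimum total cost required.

Choose Wren and Ravi: together they cover Thu-PM, Wed-AM, Mon-PM — every shift.
Total cost: 11 + 5 = 16.
No cover costs less than 16.

16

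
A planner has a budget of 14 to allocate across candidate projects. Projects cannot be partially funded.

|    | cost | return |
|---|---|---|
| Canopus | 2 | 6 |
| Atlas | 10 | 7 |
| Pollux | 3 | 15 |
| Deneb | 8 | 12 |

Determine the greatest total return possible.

Atlas + Pollux: cost 10 + 3 = 13 ≤ 14, return 7 + 15 = 22.
Canopus + Pollux + Deneb: cost 2 + 3 + 8 = 13 ≤ 14, return 6 + 15 + 12 = 33.
Pollux + Deneb: cost 3 + 8 = 11 ≤ 14, return 15 + 12 = 27.
Best is Canopus, Pollux, and Deneb with total return 33.

33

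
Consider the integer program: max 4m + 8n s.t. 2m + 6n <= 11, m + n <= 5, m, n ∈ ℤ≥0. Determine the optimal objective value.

20

(m,n)=(5,0): 2·5+6·0=10≤11, 1·5+1·0=5≤5, objective 20.
(m,n)=(4,0): 2·4+6·0=8≤11, 1·4+1·0=4≤5, objective 16.
Maximum is 20 at (m,n)=(5,0).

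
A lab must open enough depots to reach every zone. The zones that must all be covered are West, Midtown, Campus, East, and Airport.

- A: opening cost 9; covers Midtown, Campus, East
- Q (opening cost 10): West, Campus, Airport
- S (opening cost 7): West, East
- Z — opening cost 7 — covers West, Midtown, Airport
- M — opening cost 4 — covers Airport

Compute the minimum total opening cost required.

16

Choose A and Z: together they cover West, Midtown, Campus, East, Airport — every zone.
Total opening cost: 9 + 7 = 16.
No cover costs less than 16.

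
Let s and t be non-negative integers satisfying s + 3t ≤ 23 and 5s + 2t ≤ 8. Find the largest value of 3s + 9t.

36

(s,t)=(0,4): 1·0+3·4=12≤23, 5·0+2·4=8≤8, objective 36.
(s,t)=(0,3): 1·0+3·3=9≤23, 5·0+2·3=6≤8, objective 27.
No feasible integer point exceeds 36.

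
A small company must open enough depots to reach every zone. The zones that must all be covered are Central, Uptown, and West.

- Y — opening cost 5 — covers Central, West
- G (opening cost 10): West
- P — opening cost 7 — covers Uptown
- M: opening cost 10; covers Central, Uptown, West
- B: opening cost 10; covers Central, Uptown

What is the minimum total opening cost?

10

The greedy cost-per-new-zone heuristic would pick Y and P for 12, but a cheaper cover exists.
M alone covers Central, Uptown, West — every zone.
Total opening cost: 10.
No cover costs less than 10.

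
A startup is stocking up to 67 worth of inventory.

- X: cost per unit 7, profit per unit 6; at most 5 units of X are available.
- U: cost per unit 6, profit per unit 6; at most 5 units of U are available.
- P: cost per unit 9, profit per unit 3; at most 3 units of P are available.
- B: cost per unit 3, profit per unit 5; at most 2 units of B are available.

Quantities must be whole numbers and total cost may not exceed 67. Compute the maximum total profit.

64

4×X, 5×U, and 2×B: cost 64 ≤ 67, profit 4·6 + 5·6 + 2·5 = 64.
5×X, 4×U, and 2×B: cost 65 ≤ 67, profit 5·6 + 4·6 + 2·5 = 64.
Best is 64.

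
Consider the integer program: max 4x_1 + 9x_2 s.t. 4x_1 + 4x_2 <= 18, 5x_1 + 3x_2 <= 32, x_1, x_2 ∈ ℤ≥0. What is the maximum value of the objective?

The continuous relaxation peaks at (0, 4.5) with value 40.50; rounding to a feasible lattice point costs some objective.
(x_1,x_2)=(0,4): 4·0+4·4=16≤18, 5·0+3·4=12≤32, objective 36.
(x_1,x_2)=(1,3): 4·1+4·3=16≤18, 5·1+3·3=14≤32, objective 31.
(x_1,x_2)=(0,3): 4·0+4·3=12≤18, 5·0+3·3=9≤32, objective 27.
The best lattice point is (0,4), giving 36.

36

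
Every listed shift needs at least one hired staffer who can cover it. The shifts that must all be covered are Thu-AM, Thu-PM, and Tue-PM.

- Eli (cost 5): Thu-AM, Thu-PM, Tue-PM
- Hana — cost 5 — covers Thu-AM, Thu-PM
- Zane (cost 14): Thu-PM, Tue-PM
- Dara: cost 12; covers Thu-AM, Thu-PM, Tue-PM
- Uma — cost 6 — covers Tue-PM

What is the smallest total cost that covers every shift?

5

This is a weighted set-cover instance.
Eli alone covers Thu-AM, Thu-PM, Tue-PM — every shift.
Total cost: 5.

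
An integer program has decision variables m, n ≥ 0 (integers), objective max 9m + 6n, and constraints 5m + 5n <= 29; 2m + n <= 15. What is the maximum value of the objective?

45

Relaxing integrality, the LP optimum is 52.20 at (m,n) = (5.8, 0), which is not an integer point.
(m,n)=(5,0): 5·5+5·0=25≤29, 2·5+1·0=10≤15, objective 45.
(m,n)=(4,1): 5·4+5·1=25≤29, 2·4+1·1=9≤15, objective 42.
(m,n)=(4,0): 5·4+5·0=20≤29, 2·4+1·0=8≤15, objective 36.
No feasible integer point exceeds 45.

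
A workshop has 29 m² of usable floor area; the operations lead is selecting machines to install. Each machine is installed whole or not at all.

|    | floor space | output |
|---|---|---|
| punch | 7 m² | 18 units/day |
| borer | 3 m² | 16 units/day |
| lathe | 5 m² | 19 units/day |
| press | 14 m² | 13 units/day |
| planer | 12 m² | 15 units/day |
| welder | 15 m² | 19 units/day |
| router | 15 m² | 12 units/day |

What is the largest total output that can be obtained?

Treat it as a binary knapsack problem.
Allowing fractional choices, the relaxed optimum would be about 70.7, but machines are indivisible.
punch + borer + lathe + press: floor space 7 + 3 + 5 + 14 = 29 ≤ 29, output 18 + 16 + 19 + 13 = 66.
punch + borer + lathe + planer: floor space 7 + 3 + 5 + 12 = 27 ≤ 29, output 18 + 16 + 19 + 15 = 68.
Best is punch, borer, lathe, and planer with total output 68.

68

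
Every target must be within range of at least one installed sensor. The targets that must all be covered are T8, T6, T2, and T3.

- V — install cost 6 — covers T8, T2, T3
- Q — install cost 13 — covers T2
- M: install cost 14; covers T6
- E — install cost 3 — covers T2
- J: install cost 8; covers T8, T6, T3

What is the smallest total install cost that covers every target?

Choose E and J: together they cover T8, T6, T2, T3 — every target.
Total install cost: 3 + 8 = 11.

11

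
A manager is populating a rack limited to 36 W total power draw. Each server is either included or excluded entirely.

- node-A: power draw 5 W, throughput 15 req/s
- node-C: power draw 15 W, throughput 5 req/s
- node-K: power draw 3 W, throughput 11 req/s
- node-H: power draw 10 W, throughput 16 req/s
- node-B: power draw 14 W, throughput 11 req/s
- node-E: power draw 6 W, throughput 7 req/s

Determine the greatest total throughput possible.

This is a 0-1 knapsack instance.
Allowing fractional choices, the relaxed optimum would be about 58.4, but servers are indivisible.
node-A + node-H + node-B + node-E: power draw 5 + 10 + 14 + 6 = 35 ≤ 36, throughput 15 + 16 + 11 + 7 = 49.
node-A + node-K + node-H + node-B: power draw 5 + 3 + 10 + 14 = 32 ≤ 36, throughput 15 + 11 + 16 + 11 = 53.
node-A + node-K + node-H + node-E: power draw 5 + 3 + 10 + 6 = 24 ≤ 36, throughput 15 + 11 + 16 + 7 = 49.
Best is node-A, node-K, node-H, and node-B with total throughput 53.

53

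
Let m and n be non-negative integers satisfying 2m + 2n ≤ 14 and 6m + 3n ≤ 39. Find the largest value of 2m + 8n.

(m,n)=(0,7) is feasible, giving 56.
(m,n)=(1,6) is feasible, giving 50.
Maximum is 56 at (m,n)=(0,7).

56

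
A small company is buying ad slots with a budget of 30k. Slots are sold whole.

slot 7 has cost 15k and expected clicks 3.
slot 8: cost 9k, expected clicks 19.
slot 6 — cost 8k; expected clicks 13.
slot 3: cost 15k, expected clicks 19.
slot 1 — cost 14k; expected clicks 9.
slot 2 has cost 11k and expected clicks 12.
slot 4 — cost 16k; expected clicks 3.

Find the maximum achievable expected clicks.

slot 8 + slot 3: cost 9 + 15 = 24 ≤ 30, expected clicks 19 + 19 = 38.
slot 8 + slot 6 + slot 2: cost 9 + 8 + 11 = 28 ≤ 30, expected clicks 19 + 13 + 12 = 44.
slot 8 + slot 6: cost 9 + 8 = 17 ≤ 30, expected clicks 19 + 13 = 32.
Best is slot 8, slot 6, and slot 2 with total expected clicks 44.

44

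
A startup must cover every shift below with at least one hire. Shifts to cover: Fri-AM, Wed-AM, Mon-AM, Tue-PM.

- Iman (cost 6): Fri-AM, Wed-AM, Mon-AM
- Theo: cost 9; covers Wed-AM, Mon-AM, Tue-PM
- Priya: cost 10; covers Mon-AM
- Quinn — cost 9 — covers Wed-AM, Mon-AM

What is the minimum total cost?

15

Choose Iman and Theo: together they cover Fri-AM, Wed-AM, Mon-AM, Tue-PM — every shift.
Total cost: 6 + 9 = 15.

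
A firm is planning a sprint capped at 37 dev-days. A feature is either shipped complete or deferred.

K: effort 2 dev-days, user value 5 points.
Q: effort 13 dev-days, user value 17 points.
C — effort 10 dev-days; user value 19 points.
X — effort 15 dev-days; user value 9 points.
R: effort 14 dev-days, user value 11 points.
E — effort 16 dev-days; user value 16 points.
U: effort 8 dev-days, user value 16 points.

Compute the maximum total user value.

Take K, Q, C, and U: effort 2 + 13 + 10 + 8 = 33 ≤ 37, user value 5 + 17 + 19 + 16 = 57.
No other feasible combination does better.

57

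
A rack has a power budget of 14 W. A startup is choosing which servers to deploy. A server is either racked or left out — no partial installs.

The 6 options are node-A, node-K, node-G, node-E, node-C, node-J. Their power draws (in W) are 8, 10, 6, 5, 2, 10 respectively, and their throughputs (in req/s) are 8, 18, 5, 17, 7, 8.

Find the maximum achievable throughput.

Take node-G, node-E, and node-C: power draw 6 + 5 + 2 = 13 ≤ 14, throughput 5 + 17 + 7 = 29.
No other feasible combination does better.

29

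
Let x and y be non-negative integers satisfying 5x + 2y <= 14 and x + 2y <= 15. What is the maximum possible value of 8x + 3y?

22

The continuous relaxation peaks at (2.8, 0) with value 22.40; rounding to a feasible lattice point costs some objective.
(x,y)=(2,2): 5·2+2·2=14≤14, 1·2+2·2=6≤15, objective 22.
(x,y)=(2,1): 5·2+2·1=12≤14, 1·2+2·1=4≤15, objective 19.
(x,y)=(1,3): 5·1+2·3=11≤14, 1·1+2·3=7≤15, objective 17.
(x,y)=(2,0): 5·2+2·0=10≤14, 1·2+2·0=2≤15, objective 16.
The best lattice point is (2,2), giving 22.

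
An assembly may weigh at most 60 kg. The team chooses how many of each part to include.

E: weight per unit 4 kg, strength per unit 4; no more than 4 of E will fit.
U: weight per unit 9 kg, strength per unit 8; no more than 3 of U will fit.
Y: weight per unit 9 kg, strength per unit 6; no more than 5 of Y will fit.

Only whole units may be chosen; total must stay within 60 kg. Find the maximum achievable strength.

48

3×E, 3×U, and 2×Y: weight 57 ≤ 60, strength 3·4 + 3·8 + 2·6 = 48.
1×E, 3×U, and 3×Y: weight 58 ≤ 60, strength 1·4 + 3·8 + 3·6 = 46.
Best is 48.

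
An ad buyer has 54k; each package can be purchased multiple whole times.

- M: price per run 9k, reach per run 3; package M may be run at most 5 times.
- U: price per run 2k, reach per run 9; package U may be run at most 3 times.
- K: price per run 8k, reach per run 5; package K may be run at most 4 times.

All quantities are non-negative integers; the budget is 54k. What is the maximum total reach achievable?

1×M, 3×U, and 4×K: price 47 ≤ 54, reach 1·3 + 3·9 + 4·5 = 50.
2×M, 3×U, and 3×K: price 48 ≤ 54, reach 2·3 + 3·9 + 3·5 = 48.
Best is 50.

50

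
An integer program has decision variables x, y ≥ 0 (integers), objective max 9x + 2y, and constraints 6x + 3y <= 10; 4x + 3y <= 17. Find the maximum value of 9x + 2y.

11

Relaxing integrality, the LP optimum is 15.00 at (x,y) = (1.67, 0), which is not an integer point.
(x,y)=(1,1): 6·1+3·1=9≤10, 4·1+3·1=7≤17, objective 11.
(x,y)=(1,0): 6·1+3·0=6≤10, 4·1+3·0=4≤17, objective 9.
Maximum is 11 at (x,y)=(1,1).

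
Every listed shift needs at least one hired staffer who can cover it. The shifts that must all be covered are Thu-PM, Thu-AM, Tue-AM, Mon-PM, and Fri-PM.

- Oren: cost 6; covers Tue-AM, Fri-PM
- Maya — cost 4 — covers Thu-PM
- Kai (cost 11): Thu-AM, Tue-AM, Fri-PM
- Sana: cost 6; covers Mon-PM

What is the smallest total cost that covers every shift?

21

This is a weighted set-cover instance.
The greedy cost-per-new-shift heuristic would pick Oren, Maya, Sana, and Kai for 27, but a cheaper cover exists.
Choose Maya, Kai, and Sana: together they cover Thu-PM, Thu-AM, Tue-AM, Mon-PM, Fri-PM — every shift.
Total cost: 4 + 11 + 6 = 21.
No cover costs less than 21.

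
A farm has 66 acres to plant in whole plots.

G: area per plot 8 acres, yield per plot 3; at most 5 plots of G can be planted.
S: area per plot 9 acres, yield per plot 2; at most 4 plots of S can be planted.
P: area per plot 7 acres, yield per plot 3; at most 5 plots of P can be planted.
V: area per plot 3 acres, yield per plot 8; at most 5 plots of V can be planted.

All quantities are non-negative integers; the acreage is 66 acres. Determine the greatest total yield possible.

61

V has the best ratio (8/3); taking only V gives at most 5×8 = 40 (stopped by the supply cap of 5).
Mixing does better — 2×G, 5×P, and 5×V: area 66 ≤ 66, yield 2·3 + 5·3 + 5·8 = 61.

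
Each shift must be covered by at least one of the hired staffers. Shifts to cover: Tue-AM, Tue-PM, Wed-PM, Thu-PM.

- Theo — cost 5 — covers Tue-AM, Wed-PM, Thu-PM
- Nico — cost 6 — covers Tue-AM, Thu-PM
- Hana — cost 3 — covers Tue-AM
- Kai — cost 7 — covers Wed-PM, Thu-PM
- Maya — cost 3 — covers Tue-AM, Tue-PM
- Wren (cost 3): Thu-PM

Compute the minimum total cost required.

Choose Theo and Maya: together they cover Tue-AM, Tue-PM, Wed-PM, Thu-PM — every shift.
Total cost: 5 + 3 = 8.
No cover costs less than 8.

8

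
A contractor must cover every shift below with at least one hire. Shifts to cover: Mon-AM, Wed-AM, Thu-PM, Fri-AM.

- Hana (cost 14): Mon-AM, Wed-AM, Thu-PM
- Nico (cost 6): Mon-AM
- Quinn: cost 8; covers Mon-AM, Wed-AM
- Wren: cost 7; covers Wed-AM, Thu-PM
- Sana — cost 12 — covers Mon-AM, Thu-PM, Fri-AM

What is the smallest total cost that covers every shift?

19

The greedy cost-per-new-shift heuristic would pick Wren, Nico, and Sana for 25, but a cheaper cover exists.
Choose Wren and Sana: together they cover Mon-AM, Wed-AM, Thu-PM, Fri-AM — every shift.
Total cost: 7 + 12 = 19.
No cover costs less than 19.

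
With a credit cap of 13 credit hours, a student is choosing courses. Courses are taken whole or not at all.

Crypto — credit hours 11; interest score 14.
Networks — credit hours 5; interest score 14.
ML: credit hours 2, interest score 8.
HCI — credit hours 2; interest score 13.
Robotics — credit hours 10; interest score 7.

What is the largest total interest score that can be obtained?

35

Treat it as a binary knapsack problem.
Take Networks, ML, and HCI: credit hours 5 + 2 + 2 = 9 ≤ 13, interest score 14 + 8 + 13 = 35.
No other feasible combination does better.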